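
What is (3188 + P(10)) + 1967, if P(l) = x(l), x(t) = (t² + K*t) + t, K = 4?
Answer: 5305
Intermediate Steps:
x(t) = t² + 5*t (x(t) = (t² + 4*t) + t = t² + 5*t)
P(l) = l*(5 + l)
(3188 + P(10)) + 1967 = (3188 + 10*(5 + 10)) + 1967 = (3188 + 10*15) + 1967 = (3188 + 150) + 1967 = 3338 + 1967 = 5305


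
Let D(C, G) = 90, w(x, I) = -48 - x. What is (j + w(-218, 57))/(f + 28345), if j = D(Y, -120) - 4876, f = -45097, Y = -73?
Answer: 577/2094 ≈ 0.27555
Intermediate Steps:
j = -4786 (j = 90 - 4876 = -4786)
(j + w(-218, 57))/(f + 28345) = (-4786 + (-48 - 1*(-218)))/(-45097 + 28345) = (-4786 + (-48 + 218))/(-16752) = (-4786 + 170)*(-1/16752) = -4616*(-1/16752) = 577/2094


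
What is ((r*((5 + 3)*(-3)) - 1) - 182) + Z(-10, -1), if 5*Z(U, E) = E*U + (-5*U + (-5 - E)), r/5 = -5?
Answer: 2141/5 ≈ 428.20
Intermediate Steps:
r = -25 (r = 5*(-5) = -25)
Z(U, E) = -1 - U - E/5 + E*U/5 (Z(U, E) = (E*U + (-5*U + (-5 - E)))/5 = (E*U + (-5 - E - 5*U))/5 = (-5 - E - 5*U + E*U)/5 = -1 - U - E/5 + E*U/5)
((r*((5 + 3)*(-3)) - 1) - 182) + Z(-10, -1) = ((-25*(5 + 3)*(-3) - 1) - 182) + (-1 - 1*(-10) - ⅕*(-1) + (⅕)*(-1)*(-10)) = ((-200*(-3) - 1) - 182) + (-1 + 10 + ⅕ + 2) = ((-25*(-24) - 1) - 182) + 56/5 = ((600 - 1) - 182) + 56/5 = (599 - 182) + 56/5 = 417 + 56/5 = 2141/5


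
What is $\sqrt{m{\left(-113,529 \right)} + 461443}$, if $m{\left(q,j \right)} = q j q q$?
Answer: $i \sqrt{762831070} \approx 27619.0 i$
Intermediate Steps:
$m{\left(q,j \right)} = j q^{3}$ ($m{\left(q,j \right)} = j q^{2} q = j q^{3}$)
$\sqrt{m{\left(-113,529 \right)} + 461443} = \sqrt{529 \left(-113\right)^{3} + 461443} = \sqrt{529 \left(-1442897\right) + 461443} = \sqrt{-763292513 + 461443} = \sqrt{-762831070} = i \sqrt{762831070}$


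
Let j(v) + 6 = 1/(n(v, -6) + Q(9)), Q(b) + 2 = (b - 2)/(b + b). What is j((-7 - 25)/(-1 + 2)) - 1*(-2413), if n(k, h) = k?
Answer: 1456217/605 ≈ 2407.0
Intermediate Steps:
Q(b) = -2 + (-2 + b)/(2*b) (Q(b) = -2 + (b - 2)/(b + b) = -2 + (-2 + b)/((2*b)) = -2 + (-2 + b)*(1/(2*b)) = -2 + (-2 + b)/(2*b))
j(v) = -6 + 1/(-29/18 + v) (j(v) = -6 + 1/(v + (-3/2 - 1/9)) = -6 + 1/(v - 29/18) = -6 + 1/(-29/18 + v))
j((-7 - 25)/(-1 + 2)) - 1*(-2413) = 12*(16 - 9*(-7 - 25)/(-1 + 2))/(-29 + 18*((-7 - 25)/(-1 + 2))) - 1*(-2413) = 12*(16 - (-288)/1)/(-29 + 18*(-32/1)) + 2413 = 12*(16 - (-288))/(-29 + 18*(-32*1)) + 2413 = 12*(16 - 9*(-32))/(-29 + 18*(-32)) + 2413 = 12*(16 + 288)/(-29 - 576) + 2413 = 12*304/(-605) + 2413 = 12*(-1/605)*304 + 2413 = -3648/605 + 2413 = 1456217/605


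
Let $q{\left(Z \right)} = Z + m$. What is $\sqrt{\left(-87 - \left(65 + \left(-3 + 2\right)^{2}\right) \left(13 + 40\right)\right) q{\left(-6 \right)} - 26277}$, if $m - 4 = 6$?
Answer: $3 i \sqrt{4513} \approx 201.54 i$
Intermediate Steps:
$m = 10$ ($m = 4 + 6 = 10$)
$q{\left(Z \right)} = 10 + Z$ ($q{\left(Z \right)} = Z + 10 = 10 + Z$)
$\sqrt{\left(-87 - \left(65 + \left(-3 + 2\right)^{2}\right) \left(13 + 40\right)\right) q{\left(-6 \right)} - 26277} = \sqrt{\left(-87 - \left(65 + \left(-3 + 2\right)^{2}\right) \left(13 + 40\right)\right) \left(10 - 6\right) - 26277} = \sqrt{\left(-87 - \left(65 + \left(-1\right)^{2}\right) 53\right) 4 - 26277} = \sqrt{\left(-87 - \left(65 + 1\right) 53\right) 4 - 26277} = \sqrt{\left(-87 - 66 \cdot 53\right) 4 - 26277} = \sqrt{\left(-87 - 3498\right) 4 - 26277} = \sqrt{\left(-3585\right) 4 - 26277} = \sqrt{-14340 - 26277} = \sqrt{-40617} = 3 i \sqrt{4513}$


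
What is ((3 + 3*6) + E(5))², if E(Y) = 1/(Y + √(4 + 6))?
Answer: 20482/45 - 128*√10/45 ≈ 446.16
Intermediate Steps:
E(Y) = 1/(Y + √10)
((3 + 3*6) + E(5))² = ((3 + 3*6) + 1/(5 + √10))² = ((3 + 18) + 1/(5 + √10))² = (21 + 1/(5 + √10))²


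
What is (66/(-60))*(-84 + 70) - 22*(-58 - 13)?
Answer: 7887/5 ≈ 1577.4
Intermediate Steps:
(66/(-60))*(-84 + 70) - 22*(-58 - 13) = (66*(-1/60))*(-14) - 22*(-71) = -11/10*(-14) + 1562 = 77/5 + 1562 = 7887/5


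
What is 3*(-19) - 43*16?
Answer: -745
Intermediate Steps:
3*(-19) - 43*16 = -57 - 688 = -745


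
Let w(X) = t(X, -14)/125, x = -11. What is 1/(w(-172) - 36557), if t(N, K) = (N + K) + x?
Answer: -125/4569822 ≈ -2.7353e-5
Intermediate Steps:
t(N, K) = -11 + K + N (t(N, K) = (N + K) - 11 = (K + N) - 11 = -11 + K + N)
w(X) = -⅕ + X/125 (w(X) = (-11 - 14 + X)/125 = (-25 + X)*(1/125) = -⅕ + X/125)
1/(w(-172) - 36557) = 1/((-⅕ + (1/125)*(-172)) - 36557) = 1/((-⅕ - 172/125) - 36557) = 1/(-197/125 - 36557) = 1/(-4569822/125) = -125/4569822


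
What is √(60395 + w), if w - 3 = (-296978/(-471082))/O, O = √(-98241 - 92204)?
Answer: √(121533145098114615389499950 - 6660861019469305*I*√190445)/44857605745 ≈ 245.76 - 2.939e-6*I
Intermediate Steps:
O = I*√190445 (O = √(-190445) = I*√190445 ≈ 436.4*I)
w = 3 - 148489*I*√190445/44857605745 (w = 3 + (-296978/(-471082))/((I*√190445)) = 3 + (-296978*(-1/471082))*(-I*√190445/190445) = 3 + 148489*(-I*√190445/190445)/235541 = 3 - 148489*I*√190445/44857605745 ≈ 3.0 - 0.0014446*I)
√(60395 + w) = √(60395 + (3 - 148489*I*√190445/44857605745)) = √(60398 - 148489*I*√190445/44857605745)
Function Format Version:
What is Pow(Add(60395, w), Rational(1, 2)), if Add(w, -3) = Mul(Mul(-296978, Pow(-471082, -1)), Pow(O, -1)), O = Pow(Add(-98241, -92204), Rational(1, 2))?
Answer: Mul(Rational(1, 44857605745), Pow(Add(121533145098114615389499950, Mul(-6660861019469305, I, Pow(190445, Rational(1, 2)))), Rational(1, 2))) ≈ Add(245.76, Mul(-2.9390e-6, I))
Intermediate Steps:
O = Mul(I, Pow(190445, Rational(1, 2))) (O = Pow(-190445, Rational(1, 2)) = Mul(I, Pow(190445, Rational(1, 2))) ≈ Mul(436.40, I))
w = Add(3, Mul(Rational(-148489, 44857605745), I, Pow(190445, Rational(1, 2)))) (w = Add(3, Mul(Mul(-296978, Pow(-471082, -1)), Pow(Mul(I, Pow(190445, Rational(1, 2))), -1))) = Add(3, Mul(Mul(-296978, Rational(-1, 471082)), Mul(Rational(-1, 190445), I, Pow(190445, Rational(1, 2))))) = Add(3, Mul(Rational(148489, 235541), Mul(Rational(-1, 190445), I, Pow(190445, Rational(1, 2))))) = Add(3, Mul(Rational(-148489, 44857605745), I, Pow(190445, Rational(1, 2)))) ≈ Add(3.0000, Mul(-0.0014446, I)))
Pow(Add(60395, w), Rational(1, 2)) = Pow(Add(60395, Add(3, Mul(Rational(-148489, 44857605745), I, Pow(190445, Rational(1, 2))))), Rational(1, 2)) = Pow(Add(60398, Mul(Rational(-148489, 44857605745), I, Pow(190445, Rational(1, 2)))), Rational(1, 2))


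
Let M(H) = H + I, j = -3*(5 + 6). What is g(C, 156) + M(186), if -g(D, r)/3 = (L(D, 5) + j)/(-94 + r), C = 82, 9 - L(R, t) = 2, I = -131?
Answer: 1744/31 ≈ 56.258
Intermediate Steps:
L(R, t) = 7 (L(R, t) = 9 - 1*2 = 9 - 2 = 7)
j = -33 (j = -3*11 = -33)
M(H) = -131 + H (M(H) = H - 131 = -131 + H)
g(D, r) = 78/(-94 + r) (g(D, r) = -3*(7 - 33)/(-94 + r) = -(-78)/(-94 + r) = 78/(-94 + r))
g(C, 156) + M(186) = 78/(-94 + 156) + (-131 + 186) = 78/62 + 55 = 78*(1/62) + 55 = 39/31 + 55 = 1744/31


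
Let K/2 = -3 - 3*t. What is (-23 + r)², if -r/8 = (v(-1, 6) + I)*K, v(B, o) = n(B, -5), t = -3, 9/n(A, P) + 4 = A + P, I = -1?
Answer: 635209/25 ≈ 25408.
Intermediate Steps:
n(A, P) = 9/(-4 + A + P) (n(A, P) = 9/(-4 + (A + P)) = 9/(-4 + A + P))
v(B, o) = 9/(-9 + B) (v(B, o) = 9/(-4 + B - 5) = 9/(-9 + B))
K = 12 (K = 2*(-3 - 3*(-3)) = 2*(-3 + 9) = 2*6 = 12)
r = 912/5 (r = -8*(9/(-9 - 1) - 1)*12 = -8*(9/(-10) - 1)*12 = -8*(9*(-⅒) - 1)*12 = -8*(-9/10 - 1)*12 = -(-76)*12/5 = -8*(-114/5) = 912/5 ≈ 182.40)
(-23 + r)² = (-23 + 912/5)² = (797/5)² = 635209/25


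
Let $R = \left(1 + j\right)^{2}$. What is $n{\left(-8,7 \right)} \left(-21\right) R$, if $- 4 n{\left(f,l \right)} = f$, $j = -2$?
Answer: $-42$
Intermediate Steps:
$n{\left(f,l \right)} = - \frac{f}{4}$
$R = 1$ ($R = \left(1 - 2\right)^{2} = \left(-1\right)^{2} = 1$)
$n{\left(-8,7 \right)} \left(-21\right) R = \left(- \frac{1}{4}\right) \left(-8\right) \left(-21\right) 1 = 2 \left(-21\right) 1 = \left(-42\right) 1 = -42$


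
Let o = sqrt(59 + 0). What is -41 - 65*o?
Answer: -41 - 65*sqrt(59) ≈ -540.27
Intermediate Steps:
o = sqrt(59) ≈ 7.6811
-41 - 65*o = -41 - 65*sqrt(59)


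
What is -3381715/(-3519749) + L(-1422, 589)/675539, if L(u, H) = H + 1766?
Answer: 2292769378280/2377727719711 ≈ 0.96427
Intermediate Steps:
L(u, H) = 1766 + H
-3381715/(-3519749) + L(-1422, 589)/675539 = -3381715/(-3519749) + (1766 + 589)/675539 = -3381715*(-1/3519749) + 2355*(1/675539) = 3381715/3519749 + 2355/675539 = 2292769378280/2377727719711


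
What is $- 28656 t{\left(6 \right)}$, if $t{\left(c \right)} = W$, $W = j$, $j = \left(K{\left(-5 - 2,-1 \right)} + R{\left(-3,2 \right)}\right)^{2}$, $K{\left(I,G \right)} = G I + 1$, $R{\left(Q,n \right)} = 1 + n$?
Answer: $-3467376$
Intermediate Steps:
$K{\left(I,G \right)} = 1 + G I$
$j = 121$ ($j = \left(\left(1 - \left(-5 - 2\right)\right) + \left(1 + 2\right)\right)^{2} = \left(\left(1 - -7\right) + 3\right)^{2} = \left(\left(1 + 7\right) + 3\right)^{2} = \left(8 + 3\right)^{2} = 11^{2} = 121$)
$W = 121$
$t{\left(c \right)} = 121$
$- 28656 t{\left(6 \right)} = \left(-28656\right) 121 = -3467376$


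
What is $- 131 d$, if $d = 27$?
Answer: $-3537$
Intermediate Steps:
$- 131 d = \left(-131\right) 27 = -3537$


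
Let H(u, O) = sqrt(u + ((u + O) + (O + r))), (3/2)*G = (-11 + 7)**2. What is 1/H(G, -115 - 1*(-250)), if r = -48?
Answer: sqrt(2190)/730 ≈ 0.064106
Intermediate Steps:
G = 32/3 (G = 2*(-11 + 7)**2/3 = (2/3)*(-4)**2 = (2/3)*16 = 32/3 ≈ 10.667)
H(u, O) = sqrt(-48 + 2*O + 2*u) (H(u, O) = sqrt(u + ((u + O) + (O - 48))) = sqrt(u + ((O + u) + (-48 + O))) = sqrt(u + (-48 + u + 2*O)) = sqrt(-48 + 2*O + 2*u))
1/H(G, -115 - 1*(-250)) = 1/(sqrt(-48 + 2*(-115 - 1*(-250)) + 2*(32/3))) = 1/(sqrt(-48 + 2*(-115 + 250) + 64/3)) = 1/(sqrt(-48 + 2*135 + 64/3)) = 1/(sqrt(-48 + 270 + 64/3)) = 1/(sqrt(730/3)) = 1/(sqrt(2190)/3) = sqrt(2190)/730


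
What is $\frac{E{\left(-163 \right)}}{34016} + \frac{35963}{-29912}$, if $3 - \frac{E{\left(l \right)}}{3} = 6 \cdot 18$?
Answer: $- \frac{154092461}{127185824} \approx -1.2116$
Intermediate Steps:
$E{\left(l \right)} = -315$ ($E{\left(l \right)} = 9 - 3 \cdot 6 \cdot 18 = 9 - 324 = -315$)
$\frac{E{\left(-163 \right)}}{34016} + \frac{35963}{-29912} = - \frac{315}{34016} + \frac{35963}{-29912} = \left(-315\right) \frac{1}{34016} + 35963 \left(- \frac{1}{29912}\right) = - \frac{315}{34016} - \frac{35963}{29912} = - \frac{154092461}{127185824}$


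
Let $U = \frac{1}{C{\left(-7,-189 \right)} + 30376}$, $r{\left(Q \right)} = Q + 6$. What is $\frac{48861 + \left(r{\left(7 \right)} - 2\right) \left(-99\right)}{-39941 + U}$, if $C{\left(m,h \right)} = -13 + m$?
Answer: $- \frac{161129648}{134716555} \approx -1.1961$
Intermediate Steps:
$r{\left(Q \right)} = 6 + Q$
$U = \frac{1}{30356}$ ($U = \frac{1}{\left(-13 - 7\right) + 30376} = \frac{1}{-20 + 30376} = \frac{1}{30356} \approx 3.2942 \cdot 10^{-5}$)
$\frac{48861 + \left(r{\left(7 \right)} - 2\right) \left(-99\right)}{-39941 + U} = \frac{48861 + \left(\left(6 + 7\right) - 2\right) \left(-99\right)}{-39941 + \frac{1}{30356}} = \frac{48861 + \left(13 - 2\right) \left(-99\right)}{- \frac{1212448995}{30356}} = \left(48861 + 11 \left(-99\right)\right) \left(- \frac{30356}{1212448995}\right) = \left(48861 - 1089\right) \left(- \frac{30356}{1212448995}\right) = 47772 \left(- \frac{30356}{1212448995}\right) = - \frac{161129648}{134716555}$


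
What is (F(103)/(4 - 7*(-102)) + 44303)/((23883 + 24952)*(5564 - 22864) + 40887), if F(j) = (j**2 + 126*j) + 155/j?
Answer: -1639406839/31238340174901 ≈ -5.2481e-5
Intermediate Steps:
F(j) = j**2 + 126*j + 155/j
(F(103)/(4 - 7*(-102)) + 44303)/((23883 + 24952)*(5564 - 22864) + 40887) = (((155 + 103**2*(126 + 103))/103)/(4 - 7*(-102)) + 44303)/((23883 + 24952)*(5564 - 22864) + 40887) = (((155 + 10609*229)/103)/(4 + 714) + 44303)/(48835*(-17300) + 40887) = (((155 + 2429461)/103)/718 + 44303)/(-844845500 + 40887) = (((1/103)*2429616)*(1/718) + 44303)/(-844804613) = ((2429616/103)*(1/718) + 44303)*(-1/844804613) = (1214808/36977 + 44303)*(-1/844804613) = (1639406839/36977)*(-1/844804613) = -1639406839/31238340174901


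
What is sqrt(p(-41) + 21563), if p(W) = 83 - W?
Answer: sqrt(21687) ≈ 147.27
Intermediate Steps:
sqrt(p(-41) + 21563) = sqrt((83 - 1*(-41)) + 21563) = sqrt((83 + 41) + 21563) = sqrt(124 + 21563) = sqrt(21687)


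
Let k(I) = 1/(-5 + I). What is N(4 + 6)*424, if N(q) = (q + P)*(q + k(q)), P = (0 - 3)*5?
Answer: -21624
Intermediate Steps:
P = -15 (P = -3*5 = -15)
N(q) = (-15 + q)*(q + 1/(-5 + q)) (N(q) = (q - 15)*(q + 1/(-5 + q)) = (-15 + q)*(q + 1/(-5 + q)))
N(4 + 6)*424 = ((-15 + (4 + 6) + (4 + 6)*(-15 + (4 + 6))*(-5 + (4 + 6)))/(-5 + (4 + 6)))*424 = ((-15 + 10 + 10*(-15 + 10)*(-5 + 10))/(-5 + 10))*424 = ((-15 + 10 + 10*(-5)*5)/5)*424 = ((-15 + 10 - 250)/5)*424 = ((1/5)*(-255))*424 = -51*424 = -21624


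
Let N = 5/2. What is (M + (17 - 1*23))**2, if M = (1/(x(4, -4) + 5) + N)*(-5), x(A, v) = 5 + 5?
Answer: 12769/36 ≈ 354.69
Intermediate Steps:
x(A, v) = 10
N = 5/2 (N = 5*(1/2) = 5/2 ≈ 2.5000)
M = -77/6 (M = (1/(10 + 5) + 5/2)*(-5) = (1/15 + 5/2)*(-5) = (77/30)*(-5) = -77/6 ≈ -12.833)
(M + (17 - 1*23))**2 = (-77/6 + (17 - 1*23))**2 = (-77/6 + (17 - 23))**2 = (-77/6 - 6)**2 = (-113/6)**2 = 12769/36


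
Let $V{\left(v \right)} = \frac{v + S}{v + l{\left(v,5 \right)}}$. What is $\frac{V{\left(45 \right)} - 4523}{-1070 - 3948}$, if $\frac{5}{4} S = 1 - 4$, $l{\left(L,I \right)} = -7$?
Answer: $\frac{66089}{73340} \approx 0.90113$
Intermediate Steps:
$S = - \frac{12}{5}$ ($S = \frac{4 \left(1 - 4\right)}{5} = \frac{4}{5} \left(-3\right) = - \frac{12}{5} \approx -2.4$)
$V{\left(v \right)} = \frac{- \frac{12}{5} + v}{-7 + v}$ ($V{\left(v \right)} = \frac{v - \frac{12}{5}}{v - 7} = \frac{- \frac{12}{5} + v}{-7 + v}$)
$\frac{V{\left(45 \right)} - 4523}{-1070 - 3948} = \frac{\frac{- \frac{12}{5} + 45}{-7 + 45} - 4523}{-1070 - 3948} = \frac{\frac{1}{38} \cdot \frac{213}{5} - 4523}{-5018} = \left(\frac{1}{38} \cdot \frac{213}{5} - 4523\right) \left(- \frac{1}{5018}\right) = \left(\frac{213}{190} - 4523\right) \left(- \frac{1}{5018}\right) = \left(- \frac{859157}{190}\right) \left(- \frac{1}{5018}\right) = \frac{66089}{73340}$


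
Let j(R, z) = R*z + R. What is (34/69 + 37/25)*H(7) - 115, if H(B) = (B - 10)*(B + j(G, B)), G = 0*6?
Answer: -89946/575 ≈ -156.43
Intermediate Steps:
G = 0
j(R, z) = R + R*z
H(B) = B*(-10 + B) (H(B) = (B - 10)*(B + 0*(1 + B)) = (-10 + B)*(B + 0) = (-10 + B)*B = B*(-10 + B))
(34/69 + 37/25)*H(7) - 115 = (34/69 + 37/25)*(7*(-10 + 7)) - 115 = (34*(1/69) + 37*(1/25))*(7*(-3)) - 115 = (34/69 + 37/25)*(-21) - 115 = (3403/1725)*(-21) - 115 = -23821/575 - 115 = -89946/575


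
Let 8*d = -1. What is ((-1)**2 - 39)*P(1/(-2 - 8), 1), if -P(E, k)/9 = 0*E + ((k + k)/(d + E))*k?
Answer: -3040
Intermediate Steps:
d = -1/8 (d = (1/8)*(-1) = -1/8 ≈ -0.12500)
P(E, k) = -18*k**2/(-1/8 + E) (P(E, k) = -9*(0*E + ((k + k)/(-1/8 + E))*k) = -9*(0 + ((2*k)/(-1/8 + E))*k) = -9*(0 + (2*k/(-1/8 + E))*k) = -9*(0 + 2*k**2/(-1/8 + E)) = -18*k**2/(-1/8 + E))
((-1)**2 - 39)*P(1/(-2 - 8), 1) = ((-1)**2 - 39)*(-144*1**2/(-1 + 8/(-2 - 8))) = (1 - 39)*(-144*1/(-1 + 8/(-10))) = -(-5472)/(-1 + 8*(-1/10)) = -(-5472)/(-1 - 4/5) = -(-5472)/(-9/5) = -(-5472)*(-5)/9 = -38*80 = -3040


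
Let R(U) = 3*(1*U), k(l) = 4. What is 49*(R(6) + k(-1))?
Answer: 1078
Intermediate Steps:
R(U) = 3*U
49*(R(6) + k(-1)) = 49*(3*6 + 4) = 49*(18 + 4) = 49*22 = 1078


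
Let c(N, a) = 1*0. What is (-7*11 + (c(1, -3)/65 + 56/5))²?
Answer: 108241/25 ≈ 4329.6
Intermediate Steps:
c(N, a) = 0
(-7*11 + (c(1, -3)/65 + 56/5))² = (-7*11 + (0/65 + 56/5))² = (-77 + (0*(1/65) + 56*(⅕)))² = (-77 + (0 + 56/5))² = (-77 + 56/5)² = (-329/5)² = 108241/25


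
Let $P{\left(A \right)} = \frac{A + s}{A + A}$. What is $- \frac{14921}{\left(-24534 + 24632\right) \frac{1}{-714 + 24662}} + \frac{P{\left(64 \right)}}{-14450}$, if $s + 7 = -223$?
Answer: $- \frac{165228517135133}{45315200} \approx -3.6462 \cdot 10^{6}$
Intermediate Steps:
$s = -230$ ($s = -7 - 223 = -230$)
$P{\left(A \right)} = \frac{-230 + A}{2 A}$ ($P{\left(A \right)} = \frac{A - 230}{A + A} = \frac{-230 + A}{2 A}$)
$- \frac{14921}{\left(-24534 + 24632\right) \frac{1}{-714 + 24662}} + \frac{P{\left(64 \right)}}{-14450} = - \frac{14921}{\left(-24534 + 24632\right) \frac{1}{-714 + 24662}} + \frac{\frac{1}{2} \cdot \frac{1}{64} \left(-230 + 64\right)}{-14450} = - \frac{14921}{98 \cdot \frac{1}{23948}} + \frac{1}{2} \cdot \frac{1}{64} \left(-166\right) \left(- \frac{1}{14450}\right) = - \frac{14921}{98 \cdot \frac{1}{23948}} - - \frac{83}{924800} = - \frac{14921}{\frac{49}{11974}} + \frac{83}{924800} = \left(-14921\right) \frac{11974}{49} + \frac{83}{924800} = - \frac{178664054}{49} + \frac{83}{924800} = - \frac{165228517135133}{45315200}$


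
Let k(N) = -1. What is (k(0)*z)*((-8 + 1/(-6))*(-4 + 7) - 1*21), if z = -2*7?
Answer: -637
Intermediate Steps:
z = -14
(k(0)*z)*((-8 + 1/(-6))*(-4 + 7) - 1*21) = (-1*(-14))*((-8 + 1/(-6))*(-4 + 7) - 1*21) = 14*((-8 + 1*(-1/6))*3 - 21) = 14*((-8 - 1/6)*3 - 21) = 14*(-49/6*3 - 21) = 14*(-49/2 - 21) = 14*(-91/2) = -637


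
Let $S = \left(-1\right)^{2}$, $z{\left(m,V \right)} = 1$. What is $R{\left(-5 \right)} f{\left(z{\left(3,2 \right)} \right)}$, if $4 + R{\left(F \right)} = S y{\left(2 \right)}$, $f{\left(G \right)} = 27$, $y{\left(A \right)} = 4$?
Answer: $0$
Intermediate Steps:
$S = 1$
$R{\left(F \right)} = 0$ ($R{\left(F \right)} = -4 + 1 \cdot 4 = -4 + 4 = 0$)
$R{\left(-5 \right)} f{\left(z{\left(3,2 \right)} \right)} = 0 \cdot 27 = 0$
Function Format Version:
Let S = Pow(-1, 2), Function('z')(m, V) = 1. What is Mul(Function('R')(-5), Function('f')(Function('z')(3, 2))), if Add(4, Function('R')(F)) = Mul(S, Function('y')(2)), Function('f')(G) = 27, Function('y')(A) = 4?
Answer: 0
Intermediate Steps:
S = 1
Function('R')(F) = 0 (Function('R')(F) = Add(-4, Mul(1, 4)) = Add(-4, 4) = 0)
Mul(Function('R')(-5), Function('f')(Function('z')(3, 2))) = Mul(0, 27) = 0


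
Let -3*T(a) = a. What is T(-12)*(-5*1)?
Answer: -20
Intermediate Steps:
T(a) = -a/3
T(-12)*(-5*1) = (-⅓*(-12))*(-5*1) = 4*(-5) = -20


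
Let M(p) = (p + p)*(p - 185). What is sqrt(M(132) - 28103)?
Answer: I*sqrt(42095) ≈ 205.17*I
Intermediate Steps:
M(p) = 2*p*(-185 + p) (M(p) = (2*p)*(-185 + p) = 2*p*(-185 + p))
sqrt(M(132) - 28103) = sqrt(2*132*(-185 + 132) - 28103) = sqrt(2*132*(-53) - 28103) = sqrt(-13992 - 28103) = sqrt(-42095) = I*sqrt(42095)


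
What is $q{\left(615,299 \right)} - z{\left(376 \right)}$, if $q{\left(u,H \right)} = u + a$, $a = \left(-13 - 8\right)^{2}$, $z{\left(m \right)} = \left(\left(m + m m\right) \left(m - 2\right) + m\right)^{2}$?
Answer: $-2810656388108320$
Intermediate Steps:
$z{\left(m \right)} = \left(m + \left(-2 + m\right) \left(m + m^{2}\right)\right)^{2}$ ($z{\left(m \right)} = \left(\left(m + m^{2}\right) \left(-2 + m\right) + m\right)^{2} = \left(\left(-2 + m\right) \left(m + m^{2}\right) + m\right)^{2} = \left(m + \left(-2 + m\right) \left(m + m^{2}\right)\right)^{2}$)
$a = 441$ ($a = \left(-21\right)^{2} = 441$)
$q{\left(u,H \right)} = 441 + u$ ($q{\left(u,H \right)} = u + 441 = 441 + u$)
$q{\left(615,299 \right)} - z{\left(376 \right)} = \left(441 + 615\right) - 376^{2} \left(1 + 376 - 376^{2}\right)^{2} = 1056 - 141376 \left(1 + 376 - 141376\right)^{2} = 1056 - 141376 \left(-140999\right)^{2} = 1056 - 141376 \cdot 19880718001 = 1056 - 2810656388109376 = -2810656388108320$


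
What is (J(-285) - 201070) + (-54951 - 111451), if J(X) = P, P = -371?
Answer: -367843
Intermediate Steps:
J(X) = -371
(J(-285) - 201070) + (-54951 - 111451) = (-371 - 201070) + (-54951 - 111451) = -201441 - 166402 = -367843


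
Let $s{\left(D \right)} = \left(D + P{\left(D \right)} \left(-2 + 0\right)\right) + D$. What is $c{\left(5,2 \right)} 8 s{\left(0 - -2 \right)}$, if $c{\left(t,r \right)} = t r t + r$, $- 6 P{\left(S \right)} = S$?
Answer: $\frac{5824}{3} \approx 1941.3$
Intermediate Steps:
$P{\left(S \right)} = - \frac{S}{6}$
$c{\left(t,r \right)} = r + r t^{2}$ ($c{\left(t,r \right)} = r t t + r = r t^{2} + r = r + r t^{2}$)
$s{\left(D \right)} = \frac{7 D}{3}$ ($s{\left(D \right)} = \left(D + - \frac{D}{6} \left(-2 + 0\right)\right) + D = \left(D + - \frac{D}{6} \left(-2\right)\right) + D = \left(D + \frac{D}{3}\right) + D = \frac{4 D}{3} + D = \frac{7 D}{3}$)
$c{\left(5,2 \right)} 8 s{\left(0 - -2 \right)} = 2 \left(1 + 5^{2}\right) 8 \frac{7 \left(0 - -2\right)}{3} = 2 \left(1 + 25\right) 8 \frac{7 \left(0 + 2\right)}{3} = 2 \cdot 26 \cdot 8 \cdot \frac{7}{3} \cdot 2 = 52 \cdot 8 \cdot \frac{14}{3} = 416 \cdot \frac{14}{3} = \frac{5824}{3}$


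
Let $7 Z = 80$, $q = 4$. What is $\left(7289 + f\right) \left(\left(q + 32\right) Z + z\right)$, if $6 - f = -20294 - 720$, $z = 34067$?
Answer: $\frac{6832348841}{7} \approx 9.7605 \cdot 10^{8}$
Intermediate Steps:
$Z = \frac{80}{7}$ ($Z = \frac{1}{7} \cdot 80 = \frac{80}{7} \approx 11.429$)
$f = 21020$ ($f = 6 - \left(-20294 - 720\right) = 6 - -21014 = 6 + 21014 = 21020$)
$\left(7289 + f\right) \left(\left(q + 32\right) Z + z\right) = \left(7289 + 21020\right) \left(\left(4 + 32\right) \frac{80}{7} + 34067\right) = 28309 \left(36 \cdot \frac{80}{7} + 34067\right) = 28309 \left(\frac{2880}{7} + 34067\right) = 28309 \cdot \frac{241349}{7} = \frac{6832348841}{7}$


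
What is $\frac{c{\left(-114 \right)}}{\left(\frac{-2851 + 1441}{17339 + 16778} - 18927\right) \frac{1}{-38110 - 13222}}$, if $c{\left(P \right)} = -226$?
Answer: $- \frac{395792408744}{645733869} \approx -612.93$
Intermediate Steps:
$\frac{c{\left(-114 \right)}}{\left(\frac{-2851 + 1441}{17339 + 16778} - 18927\right) \frac{1}{-38110 - 13222}} = - \frac{226}{\left(\frac{-2851 + 1441}{17339 + 16778} - 18927\right) \frac{1}{-38110 - 13222}} = - \frac{226}{\left(- \frac{1410}{34117} - 18927\right) \frac{1}{-51332}} = - \frac{226}{\left(\left(-1410\right) \frac{1}{34117} - 18927\right) \left(- \frac{1}{51332}\right)} = - \frac{226}{\left(- \frac{1410}{34117} - 18927\right) \left(- \frac{1}{51332}\right)} = - \frac{226}{\left(- \frac{645733869}{34117}\right) \left(- \frac{1}{51332}\right)} = - \frac{226}{\frac{645733869}{1751293844}} = \left(-226\right) \frac{1751293844}{645733869} = - \frac{395792408744}{645733869}$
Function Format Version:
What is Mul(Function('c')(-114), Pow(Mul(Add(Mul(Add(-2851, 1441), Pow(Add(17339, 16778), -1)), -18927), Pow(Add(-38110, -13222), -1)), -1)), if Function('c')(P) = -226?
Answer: Rational(-395792408744, 645733869) ≈ -612.93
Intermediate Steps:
Mul(Function('c')(-114), Pow(Mul(Add(Mul(Add(-2851, 1441), Pow(Add(17339, 16778), -1)), -18927), Pow(Add(-38110, -13222), -1)), -1)) = Mul(-226, Pow(Mul(Add(Mul(Add(-2851, 1441), Pow(Add(17339, 16778), -1)), -18927), Pow(Add(-38110, -13222), -1)), -1)) = Mul(-226, Pow(Mul(Add(Mul(-1410, Pow(34117, -1)), -18927), Pow(-51332, -1)), -1)) = Mul(-226, Pow(Mul(Add(Mul(-1410, Rational(1, 34117)), -18927), Rational(-1, 51332)), -1)) = Mul(-226, Pow(Mul(Add(Rational(-1410, 34117), -18927), Rational(-1, 51332)), -1)) = Mul(-226, Pow(Mul(Rational(-645733869, 34117), Rational(-1, 51332)), -1)) = Mul(-226, Pow(Rational(645733869, 1751293844), -1)) = Mul(-226, Rational(1751293844, 645733869)) = Rational(-395792408744, 645733869)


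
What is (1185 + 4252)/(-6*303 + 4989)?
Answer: 5437/3171 ≈ 1.7146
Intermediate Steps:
(1185 + 4252)/(-6*303 + 4989) = 5437/(-1818 + 4989) = 5437/3171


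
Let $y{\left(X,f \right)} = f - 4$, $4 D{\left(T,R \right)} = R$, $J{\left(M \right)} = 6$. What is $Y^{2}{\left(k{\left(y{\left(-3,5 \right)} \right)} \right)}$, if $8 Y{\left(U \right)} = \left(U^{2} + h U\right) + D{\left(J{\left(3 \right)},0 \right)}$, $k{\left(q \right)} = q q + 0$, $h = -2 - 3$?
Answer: $\frac{1}{4} \approx 0.25$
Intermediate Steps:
$D{\left(T,R \right)} = \frac{R}{4}$
$h = -5$
$y{\left(X,f \right)} = -4 + f$
$k{\left(q \right)} = q^{2}$ ($k{\left(q \right)} = q^{2} + 0 = q^{2}$)
$Y{\left(U \right)} = - \frac{5 U}{8} + \frac{U^{2}}{8}$ ($Y{\left(U \right)} = \frac{\left(U^{2} - 5 U\right) + \frac{1}{4} \cdot 0}{8} = \frac{\left(U^{2} - 5 U\right) + 0}{8} = \frac{U^{2} - 5 U}{8} = - \frac{5 U}{8} + \frac{U^{2}}{8}$)
$Y^{2}{\left(k{\left(y{\left(-3,5 \right)} \right)} \right)} = \left(\frac{\left(-4 + 5\right)^{2} \left(-5 + \left(-4 + 5\right)^{2}\right)}{8}\right)^{2} = \left(\frac{1^{2} \left(-5 + 1^{2}\right)}{8}\right)^{2} = \left(\frac{1}{8} \cdot 1 \left(-5 + 1\right)\right)^{2} = \left(\frac{1}{8} \cdot 1 \left(-4\right)\right)^{2} = \left(- \frac{1}{2}\right)^{2} = \frac{1}{4}$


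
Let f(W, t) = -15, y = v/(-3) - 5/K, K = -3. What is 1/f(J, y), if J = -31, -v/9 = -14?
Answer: -1/15 ≈ -0.066667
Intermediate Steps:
v = 126 (v = -9*(-14) = 126)
y = -121/3 (y = 126/(-3) - 5/(-3) = 126*(-1/3) - 5*(-1/3) = -42 + 5/3 = -121/3 ≈ -40.333)
1/f(J, y) = 1/(-15) = -1/15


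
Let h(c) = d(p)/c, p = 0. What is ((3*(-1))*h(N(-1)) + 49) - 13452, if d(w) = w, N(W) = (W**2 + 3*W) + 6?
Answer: -13403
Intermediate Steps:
N(W) = 6 + W**2 + 3*W
h(c) = 0 (h(c) = 0/c = 0)
((3*(-1))*h(N(-1)) + 49) - 13452 = ((3*(-1))*0 + 49) - 13452 = (-3*0 + 49) - 13452 = (0 + 49) - 13452 = 49 - 13452 = -13403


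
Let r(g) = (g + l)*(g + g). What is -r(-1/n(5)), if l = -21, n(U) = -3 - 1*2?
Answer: 208/25 ≈ 8.3200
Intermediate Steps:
n(U) = -5 (n(U) = -3 - 2 = -5)
r(g) = 2*g*(-21 + g) (r(g) = (g - 21)*(g + g) = (-21 + g)*(2*g) = 2*g*(-21 + g))
-r(-1/n(5)) = -2*(-1/(-5))*(-21 - 1/(-5)) = -2*(-1*(-⅕))*(-21 - 1*(-⅕)) = -2*(-21 + ⅕)/5 = -2*(-104)/(5*5) = -1*(-208/25) = 208/25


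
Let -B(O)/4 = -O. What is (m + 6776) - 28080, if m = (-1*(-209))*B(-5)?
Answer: -25484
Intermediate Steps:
B(O) = 4*O (B(O) = -(-4)*O = 4*O)
m = -4180 (m = (-1*(-209))*(4*(-5)) = 209*(-20) = -4180)
(m + 6776) - 28080 = (-4180 + 6776) - 28080 = 2596 - 28080 = -25484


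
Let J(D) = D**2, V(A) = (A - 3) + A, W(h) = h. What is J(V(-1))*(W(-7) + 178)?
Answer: 4275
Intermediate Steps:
V(A) = -3 + 2*A (V(A) = (-3 + A) + A = -3 + 2*A)
J(V(-1))*(W(-7) + 178) = (-3 + 2*(-1))**2*(-7 + 178) = (-3 - 2)**2*171 = (-5)**2*171 = 25*171 = 4275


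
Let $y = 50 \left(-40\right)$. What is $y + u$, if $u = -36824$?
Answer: $-38824$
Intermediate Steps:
$y = -2000$
$y + u = -2000 - 36824 = -38824$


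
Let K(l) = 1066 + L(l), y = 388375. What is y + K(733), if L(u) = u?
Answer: 390174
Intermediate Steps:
K(l) = 1066 + l
y + K(733) = 388375 + (1066 + 733) = 388375 + 1799 = 390174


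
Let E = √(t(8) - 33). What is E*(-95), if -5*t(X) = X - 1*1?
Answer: -38*I*√215 ≈ -557.19*I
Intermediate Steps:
t(X) = ⅕ - X/5 (t(X) = -(X - 1*1)/5 = -(X - 1)/5 = -(-1 + X)/5 = ⅕ - X/5)
E = 2*I*√215/5 (E = √((⅕ - ⅕*8) - 33) = √((⅕ - 8/5) - 33) = √(-7/5 - 33) = √(-172/5) = 2*I*√215/5 ≈ 5.8652*I)
E*(-95) = (2*I*√215/5)*(-95) = -38*I*√215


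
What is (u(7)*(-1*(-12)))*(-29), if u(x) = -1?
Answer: 348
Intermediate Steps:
(u(7)*(-1*(-12)))*(-29) = -(-1)*(-12)*(-29) = -1*12*(-29) = -12*(-29) = 348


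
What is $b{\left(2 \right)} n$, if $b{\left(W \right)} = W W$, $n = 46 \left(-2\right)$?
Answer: $-368$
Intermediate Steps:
$n = -92$
$b{\left(W \right)} = W^{2}$
$b{\left(2 \right)} n = 2^{2} \left(-92\right) = 4 \left(-92\right) = -368$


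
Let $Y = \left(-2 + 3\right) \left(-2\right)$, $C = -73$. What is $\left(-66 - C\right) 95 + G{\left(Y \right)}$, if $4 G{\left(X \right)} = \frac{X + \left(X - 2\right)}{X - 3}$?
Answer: $\frac{6653}{10} \approx 665.3$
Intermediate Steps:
$Y = -2$ ($Y = 1 \left(-2\right) = -2$)
$G{\left(X \right)} = \frac{-2 + 2 X}{4 \left(-3 + X\right)}$ ($G{\left(X \right)} = \frac{\left(X + \left(X - 2\right)\right) \frac{1}{X - 3}}{4} = \frac{\left(X + \left(-2 + X\right)\right) \frac{1}{-3 + X}}{4} = \frac{\left(-2 + 2 X\right) \frac{1}{-3 + X}}{4} = \frac{\frac{1}{-3 + X} \left(-2 + 2 X\right)}{4} = \frac{-2 + 2 X}{4 \left(-3 + X\right)}$)
$\left(-66 - C\right) 95 + G{\left(Y \right)} = \left(-66 - -73\right) 95 + \frac{-1 - 2}{2 \left(-3 - 2\right)} = \left(-66 + 73\right) 95 + \frac{1}{2} \frac{1}{-5} \left(-3\right) = 7 \cdot 95 + \frac{1}{2} \left(- \frac{1}{5}\right) \left(-3\right) = 665 + \frac{3}{10} = \frac{6653}{10}$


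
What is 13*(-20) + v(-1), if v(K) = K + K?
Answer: -262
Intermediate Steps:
v(K) = 2*K
13*(-20) + v(-1) = 13*(-20) + 2*(-1) = -260 - 2 = -262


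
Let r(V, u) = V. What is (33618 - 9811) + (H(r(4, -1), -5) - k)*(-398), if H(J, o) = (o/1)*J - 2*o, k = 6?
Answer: 30175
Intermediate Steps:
H(J, o) = -2*o + J*o (H(J, o) = (o*1)*J - 2*o = o*J - 2*o = J*o - 2*o = -2*o + J*o)
(33618 - 9811) + (H(r(4, -1), -5) - k)*(-398) = (33618 - 9811) + (-5*(-2 + 4) - 1*6)*(-398) = 23807 + (-5*2 - 6)*(-398) = 23807 + (-10 - 6)*(-398) = 23807 - 16*(-398) = 23807 + 6368 = 30175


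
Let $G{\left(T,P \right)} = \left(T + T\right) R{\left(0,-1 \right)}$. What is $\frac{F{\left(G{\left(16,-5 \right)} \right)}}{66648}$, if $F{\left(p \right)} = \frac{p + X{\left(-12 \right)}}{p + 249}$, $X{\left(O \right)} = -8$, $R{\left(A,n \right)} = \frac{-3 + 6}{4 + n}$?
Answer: $\frac{1}{780337} \approx 1.2815 \cdot 10^{-6}$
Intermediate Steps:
$R{\left(A,n \right)} = \frac{3}{4 + n}$
$G{\left(T,P \right)} = 2 T$ ($G{\left(T,P \right)} = \left(T + T\right) \frac{3}{4 - 1} = 2 T \frac{3}{3} = 2 T 3 \cdot \frac{1}{3} = 2 T 1 = 2 T$)
$F{\left(p \right)} = \frac{-8 + p}{249 + p}$ ($F{\left(p \right)} = \frac{p - 8}{p + 249} = \frac{-8 + p}{249 + p}$)
$\frac{F{\left(G{\left(16,-5 \right)} \right)}}{66648} = \frac{\frac{1}{249 + 2 \cdot 16} \left(-8 + 2 \cdot 16\right)}{66648} = \frac{-8 + 32}{249 + 32} \cdot \frac{1}{66648} = \frac{1}{281} \cdot 24 \cdot \frac{1}{66648} = \frac{24}{281} \cdot \frac{1}{66648} = \frac{1}{780337}$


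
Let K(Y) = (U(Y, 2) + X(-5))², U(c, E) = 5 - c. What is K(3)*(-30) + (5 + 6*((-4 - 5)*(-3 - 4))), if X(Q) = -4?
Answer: 263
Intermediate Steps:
K(Y) = (1 - Y)² (K(Y) = ((5 - Y) - 4)² = (1 - Y)²)
K(3)*(-30) + (5 + 6*((-4 - 5)*(-3 - 4))) = (-1 + 3)²*(-30) + (5 + 6*((-4 - 5)*(-3 - 4))) = 2²*(-30) + (5 + 6*(-9*(-7))) = 4*(-30) + (5 + 6*63) = -120 + (5 + 378) = -120 + 383 = 263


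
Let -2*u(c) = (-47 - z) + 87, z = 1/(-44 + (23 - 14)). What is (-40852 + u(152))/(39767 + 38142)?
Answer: -2861041/5453630 ≈ -0.52461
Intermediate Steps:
z = -1/35 (z = 1/(-44 + 9) = 1/(-35) = -1/35 ≈ -0.028571)
u(c) = -1401/70 (u(c) = -((-47 - 1*(-1/35)) + 87)/2 = -((-47 + 1/35) + 87)/2 = -(-1644/35 + 87)/2 = -½*1401/35 = -1401/70)
(-40852 + u(152))/(39767 + 38142) = (-40852 - 1401/70)/(39767 + 38142) = -2861041/70/77909 = -2861041/70*1/77909 = -2861041/5453630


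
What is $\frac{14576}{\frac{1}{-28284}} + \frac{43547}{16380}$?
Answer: $- \frac{964706140339}{2340} \approx -4.1227 \cdot 10^{8}$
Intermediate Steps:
$\frac{14576}{\frac{1}{-28284}} + \frac{43547}{16380} = \frac{14576}{- \frac{1}{28284}} + 43547 \cdot \frac{1}{16380} = 14576 \left(-28284\right) + \frac{6221}{2340} = -412267584 + \frac{6221}{2340} = - \frac{964706140339}{2340}$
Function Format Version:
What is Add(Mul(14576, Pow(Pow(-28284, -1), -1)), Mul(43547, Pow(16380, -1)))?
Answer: Rational(-964706140339, 2340) ≈ -4.1227e+8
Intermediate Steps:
Add(Mul(14576, Pow(Pow(-28284, -1), -1)), Mul(43547, Pow(16380, -1))) = Add(Mul(14576, Pow(Rational(-1, 28284), -1)), Mul(43547, Rational(1, 16380))) = Add(Mul(14576, -28284), Rational(6221, 2340)) = Add(-412267584, Rational(6221, 2340)) = Rational(-964706140339, 2340)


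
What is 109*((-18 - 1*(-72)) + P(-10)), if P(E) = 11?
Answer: 7085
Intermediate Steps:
109*((-18 - 1*(-72)) + P(-10)) = 109*((-18 - 1*(-72)) + 11) = 109*((-18 + 72) + 11) = 109*(54 + 11) = 109*65 = 7085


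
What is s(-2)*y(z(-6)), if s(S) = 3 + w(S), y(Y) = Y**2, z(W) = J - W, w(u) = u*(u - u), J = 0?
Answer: 108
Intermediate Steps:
w(u) = 0 (w(u) = u*0 = 0)
z(W) = -W (z(W) = 0 - W = -W)
s(S) = 3 (s(S) = 3 + 0 = 3)
s(-2)*y(z(-6)) = 3*(-1*(-6))**2 = 3*6**2 = 3*36 = 108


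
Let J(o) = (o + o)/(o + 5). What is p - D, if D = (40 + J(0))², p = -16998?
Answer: -18598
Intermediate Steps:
J(o) = 2*o/(5 + o) (J(o) = (2*o)/(5 + o) = 2*o/(5 + o))
D = 1600 (D = (40 + 2*0/(5 + 0))² = (40 + 2*0/5)² = (40 + 2*0*(⅕))² = (40 + 0)² = 40² = 1600)
p - D = -16998 - 1*1600 = -16998 - 1600 = -18598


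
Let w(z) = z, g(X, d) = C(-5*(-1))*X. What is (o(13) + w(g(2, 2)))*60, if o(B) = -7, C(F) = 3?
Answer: -60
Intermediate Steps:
g(X, d) = 3*X
(o(13) + w(g(2, 2)))*60 = (-7 + 3*2)*60 = (-7 + 6)*60 = -1*60 = -60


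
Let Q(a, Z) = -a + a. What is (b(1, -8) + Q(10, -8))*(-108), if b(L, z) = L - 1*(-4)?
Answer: -540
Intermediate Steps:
b(L, z) = 4 + L (b(L, z) = L + 4 = 4 + L)
Q(a, Z) = 0
(b(1, -8) + Q(10, -8))*(-108) = ((4 + 1) + 0)*(-108) = (5 + 0)*(-108) = 5*(-108) = -540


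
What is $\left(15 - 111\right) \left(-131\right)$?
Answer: $12576$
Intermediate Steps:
$\left(15 - 111\right) \left(-131\right) = \left(-96\right) \left(-131\right) = 12576$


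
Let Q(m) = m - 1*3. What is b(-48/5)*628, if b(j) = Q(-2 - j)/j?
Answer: -3611/12 ≈ -300.92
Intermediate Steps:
Q(m) = -3 + m (Q(m) = m - 3 = -3 + m)
b(j) = (-5 - j)/j (b(j) = (-3 + (-2 - j))/j = (-5 - j)/j)
b(-48/5)*628 = ((-5 - (-48)/5)/((-48/5)))*628 = ((-5 - (-48)/5)/((-48*1/5)))*628 = ((-5 - 1*(-48/5))/(-48/5))*628 = -5*(-5 + 48/5)/48*628 = -5/48*23/5*628 = -23/48*628 = -3611/12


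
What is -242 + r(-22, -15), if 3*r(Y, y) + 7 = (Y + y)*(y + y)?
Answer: 377/3 ≈ 125.67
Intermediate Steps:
r(Y, y) = -7/3 + 2*y*(Y + y)/3 (r(Y, y) = -7/3 + ((Y + y)*(y + y))/3 = -7/3 + ((Y + y)*(2*y))/3 = -7/3 + (2*y*(Y + y))/3 = -7/3 + 2*y*(Y + y)/3)
-242 + r(-22, -15) = -242 + (-7/3 + (2/3)*(-15)**2 + (2/3)*(-22)*(-15)) = -242 + (-7/3 + (2/3)*225 + 220) = -242 + (-7/3 + 150 + 220) = -242 + 1103/3 = 377/3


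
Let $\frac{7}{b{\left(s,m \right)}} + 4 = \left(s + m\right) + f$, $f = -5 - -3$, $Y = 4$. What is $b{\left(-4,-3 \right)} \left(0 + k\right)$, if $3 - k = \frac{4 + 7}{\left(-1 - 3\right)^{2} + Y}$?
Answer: $- \frac{343}{260} \approx -1.3192$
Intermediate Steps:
$f = -2$ ($f = -5 + 3 = -2$)
$b{\left(s,m \right)} = \frac{7}{-6 + m + s}$ ($b{\left(s,m \right)} = \frac{7}{-4 - \left(2 - m - s\right)} = \frac{7}{-4 + \left(-2 + m + s\right)} = \frac{7}{-6 + m + s}$)
$k = \frac{49}{20}$ ($k = 3 - \frac{4 + 7}{\left(-1 - 3\right)^{2} + 4} = 3 - \frac{11}{\left(-4\right)^{2} + 4} = 3 - \frac{11}{16 + 4} = 3 - \frac{11}{20} = \frac{49}{20} \approx 2.45$)
$b{\left(-4,-3 \right)} \left(0 + k\right) = \frac{7}{-6 - 3 - 4} \left(0 + \frac{49}{20}\right) = \frac{7}{-13} \cdot \frac{49}{20} = 7 \left(- \frac{1}{13}\right) \frac{49}{20} = \left(- \frac{7}{13}\right) \frac{49}{20} = - \frac{343}{260}$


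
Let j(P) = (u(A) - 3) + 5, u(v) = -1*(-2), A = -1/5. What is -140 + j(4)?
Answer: -136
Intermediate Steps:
A = -⅕ (A = -1*⅕ = -⅕ ≈ -0.20000)
u(v) = 2
j(P) = 4 (j(P) = (2 - 3) + 5 = -1 + 5 = 4)
-140 + j(4) = -140 + 4 = -136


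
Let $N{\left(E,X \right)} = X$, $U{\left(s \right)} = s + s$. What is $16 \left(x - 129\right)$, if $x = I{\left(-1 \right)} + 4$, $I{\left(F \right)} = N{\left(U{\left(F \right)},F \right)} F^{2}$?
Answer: $-2016$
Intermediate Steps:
$U{\left(s \right)} = 2 s$
$I{\left(F \right)} = F^{3}$ ($I{\left(F \right)} = F F^{2} = F^{3}$)
$x = 3$ ($x = \left(-1\right)^{3} + 4 = -1 + 4 = 3$)
$16 \left(x - 129\right) = 16 \left(3 - 129\right) = 16 \left(-126\right) = -2016$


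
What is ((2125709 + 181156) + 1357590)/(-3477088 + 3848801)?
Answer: 3664455/371713 ≈ 9.8583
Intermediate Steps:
((2125709 + 181156) + 1357590)/(-3477088 + 3848801) = (2306865 + 1357590)/371713 = 3664455*(1/371713) = 3664455/371713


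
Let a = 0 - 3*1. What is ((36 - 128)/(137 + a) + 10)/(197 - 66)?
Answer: 624/8777 ≈ 0.071095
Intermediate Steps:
a = -3 (a = 0 - 3 = -3)
((36 - 128)/(137 + a) + 10)/(197 - 66) = ((36 - 128)/(137 - 3) + 10)/(197 - 66) = (-92/134 + 10)/131 = (-92*1/134 + 10)*(1/131) = (-46/67 + 10)*(1/131) = (624/67)*(1/131) = 624/8777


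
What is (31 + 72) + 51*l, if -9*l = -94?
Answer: 1907/3 ≈ 635.67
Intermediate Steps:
l = 94/9 (l = -⅑*(-94) = 94/9 ≈ 10.444)
(31 + 72) + 51*l = (31 + 72) + 51*(94/9) = 103 + 1598/3 = 1907/3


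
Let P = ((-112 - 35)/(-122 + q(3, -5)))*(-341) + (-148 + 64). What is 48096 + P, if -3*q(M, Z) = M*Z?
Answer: 1855759/39 ≈ 47584.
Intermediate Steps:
q(M, Z) = -M*Z/3
P = -19985/39 (P = ((-112 - 35)/(-122 - 1/3*3*(-5)))*(-341) + (-148 + 64) = -147/(-122 + 5)*(-341) - 84 = -147/(-117)*(-341) - 84 = -147*(-1/117)*(-341) - 84 = (49/39)*(-341) - 84 = -16709/39 - 84 = -19985/39 ≈ -512.44)
48096 + P = 48096 - 19985/39 = 1855759/39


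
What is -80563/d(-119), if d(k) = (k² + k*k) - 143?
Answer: -80563/28179 ≈ -2.8590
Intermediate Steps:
d(k) = -143 + 2*k² (d(k) = (k² + k²) - 143 = 2*k² - 143 = -143 + 2*k²)
-80563/d(-119) = -80563/(-143 + 2*(-119)²) = -80563/(-143 + 2*14161) = -80563/(-143 + 28322) = -80563/28179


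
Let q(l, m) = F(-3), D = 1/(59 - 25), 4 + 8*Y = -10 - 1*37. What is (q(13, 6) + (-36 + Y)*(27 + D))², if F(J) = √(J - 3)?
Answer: 97057350777/73984 - 311541*I*√6/136 ≈ 1.3119e+6 - 5611.1*I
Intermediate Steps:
Y = -51/8 (Y = -½ + (-10 - 1*37)/8 = -½ + (-10 - 37)/8 = -½ + (⅛)*(-47) = -½ - 47/8 = -51/8 ≈ -6.3750)
F(J) = √(-3 + J)
D = 1/34 ≈ 0.029412
q(l, m) = I*√6 (q(l, m) = √(-3 - 3) = √(-6) = I*√6)
(q(13, 6) + (-36 + Y)*(27 + D))² = (I*√6 + (-36 - 51/8)*(27 + 1/34))² = (I*√6 - 339/8*919/34)² = (I*√6 - 311541/272)² = (-311541/272 + I*√6)²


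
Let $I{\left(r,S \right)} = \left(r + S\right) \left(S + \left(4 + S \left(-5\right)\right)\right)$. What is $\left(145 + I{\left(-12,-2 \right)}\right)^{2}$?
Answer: $529$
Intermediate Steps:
$I{\left(r,S \right)} = \left(4 - 4 S\right) \left(S + r\right)$ ($I{\left(r,S \right)} = \left(S + r\right) \left(S - \left(-4 + 5 S\right)\right) = \left(S + r\right) \left(4 - 4 S\right) = \left(4 - 4 S\right) \left(S + r\right)$)
$\left(145 + I{\left(-12,-2 \right)}\right)^{2} = \left(145 + \left(- 4 \left(-2\right)^{2} + 4 \left(-2\right) + 4 \left(-12\right) - \left(-8\right) \left(-12\right)\right)\right)^{2} = \left(145 - 168\right)^{2} = \left(-23\right)^{2} = 529$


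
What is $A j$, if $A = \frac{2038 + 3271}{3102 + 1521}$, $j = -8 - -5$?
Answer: $- \frac{5309}{1541} \approx -3.4452$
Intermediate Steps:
$j = -3$ ($j = -8 + 5 = -3$)
$A = \frac{5309}{4623} \approx 1.1484$
$A j = \frac{5309}{4623} \left(-3\right) = - \frac{5309}{1541}$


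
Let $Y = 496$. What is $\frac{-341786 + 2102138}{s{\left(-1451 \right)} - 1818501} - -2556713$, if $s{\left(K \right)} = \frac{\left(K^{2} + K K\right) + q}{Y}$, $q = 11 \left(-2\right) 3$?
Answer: $\frac{17932254034471}{7013795} \approx 2.5567 \cdot 10^{6}$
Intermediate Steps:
$q = -66$ ($q = \left(-22\right) 3 = -66$)
$s{\left(K \right)} = - \frac{33}{248} + \frac{K^{2}}{248}$ ($s{\left(K \right)} = \frac{\left(K^{2} + K K\right) - 66}{496} = \left(\left(K^{2} + K^{2}\right) - 66\right) \frac{1}{496} = \left(2 K^{2} - 66\right) \frac{1}{496} = \left(-66 + 2 K^{2}\right) \frac{1}{496} = - \frac{33}{248} + \frac{K^{2}}{248}$)
$\frac{-341786 + 2102138}{s{\left(-1451 \right)} - 1818501} - -2556713 = \frac{-341786 + 2102138}{\left(- \frac{33}{248} + \frac{\left(-1451\right)^{2}}{248}\right) - 1818501} - -2556713 = \frac{1760352}{\left(- \frac{33}{248} + \frac{1}{248} \cdot 2105401\right) - 1818501} + 2556713 = \frac{1760352}{\left(- \frac{33}{248} + \frac{2105401}{248}\right) - 1818501} + 2556713 = \frac{1760352}{\frac{263171}{31} - 1818501} + 2556713 = \frac{1760352}{- \frac{56110360}{31}} + 2556713 = 1760352 \left(- \frac{31}{56110360}\right) + 2556713 = - \frac{6821364}{7013795} + 2556713 = \frac{17932254034471}{7013795}$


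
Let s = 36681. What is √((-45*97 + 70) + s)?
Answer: √32386 ≈ 179.96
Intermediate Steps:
√((-45*97 + 70) + s) = √((-45*97 + 70) + 36681) = √((-4365 + 70) + 36681) = √(-4295 + 36681) = √32386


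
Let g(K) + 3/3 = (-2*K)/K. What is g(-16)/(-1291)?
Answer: 3/1291 ≈ 0.0023238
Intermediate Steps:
g(K) = -3 (g(K) = -1 + (-2*K)/K = -1 - 2 = -3)
g(-16)/(-1291) = -3/(-1291) = -3*(-1/1291) = 3/1291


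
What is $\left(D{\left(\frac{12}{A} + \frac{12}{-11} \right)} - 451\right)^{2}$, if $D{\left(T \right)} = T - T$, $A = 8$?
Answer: $203401$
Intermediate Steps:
$D{\left(T \right)} = 0$
$\left(D{\left(\frac{12}{A} + \frac{12}{-11} \right)} - 451\right)^{2} = \left(0 - 451\right)^{2} = \left(-451\right)^{2} = 203401$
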